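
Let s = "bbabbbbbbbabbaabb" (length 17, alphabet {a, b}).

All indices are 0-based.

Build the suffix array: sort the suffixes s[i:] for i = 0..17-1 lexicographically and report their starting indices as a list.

rank | idx | suffix
   0 |  13 | aabb
   1 |  14 | abb
   2 |  10 | abbaabb
   3 |   2 | abbbbbbbabbaabb
   4 |  16 | b
   5 |  12 | baabb
   6 |   9 | babbaabb
   7 |   1 | babbbbbbbabbaabb
   8 |  15 | bb
   9 |  11 | bbaabb
  10 |   8 | bbabbaabb
  11 |   0 | bbabbbbbbbabbaabb
  12 |   7 | bbbabbaabb
  13 |   6 | bbbbabbaabb
  14 |   5 | bbbbbabbaabb
  15 |   4 | bbbbbbabbaabb
  16 |   3 | bbbbbbbabbaabb

[13, 14, 10, 2, 16, 12, 9, 1, 15, 11, 8, 0, 7, 6, 5, 4, 3]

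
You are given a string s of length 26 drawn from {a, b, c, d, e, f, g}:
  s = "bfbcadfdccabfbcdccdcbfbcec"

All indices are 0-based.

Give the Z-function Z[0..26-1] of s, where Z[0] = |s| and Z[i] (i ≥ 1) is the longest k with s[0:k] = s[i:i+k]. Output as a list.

Z[0]=26
i=1: i≥r, start 0; Z[1]=0
i=2: i≥r, start 0; Z[2]=1 extend→box=[2,3)
i=3: i≥r, start 0; Z[3]=0
i=4: i≥r, start 0; Z[4]=0
i=5: i≥r, start 0; Z[5]=0
i=6: i≥r, start 0; Z[6]=0
i=7: i≥r, start 0; Z[7]=0
i=8: i≥r, start 0; Z[8]=0
i=9: i≥r, start 0; Z[9]=0
i=10: i≥r, start 0; Z[10]=0
i=11: i≥r, start 0; Z[11]=4 extend→box=[11,15)
i=12: min(r-i=3, Z[1]=0)=0; Z[12]=0
i=13: min(r-i=2, Z[2]=1)=1; Z[13]=1
i=14: min(r-i=1, Z[3]=0)=0; Z[14]=0
i=15: i≥r, start 0; Z[15]=0
i=16: i≥r, start 0; Z[16]=0
i=17: i≥r, start 0; Z[17]=0
i=18: i≥r, start 0; Z[18]=0
i=19: i≥r, start 0; Z[19]=0
i=20: i≥r, start 0; Z[20]=4 extend→box=[20,24)
i=21: min(r-i=3, Z[1]=0)=0; Z[21]=0
i=22: min(r-i=2, Z[2]=1)=1; Z[22]=1
i=23: min(r-i=1, Z[3]=0)=0; Z[23]=0
i=24: i≥r, start 0; Z[24]=0
i=25: i≥r, start 0; Z[25]=0

[26, 0, 1, 0, 0, 0, 0, 0, 0, 0, 0, 4, 0, 1, 0, 0, 0, 0, 0, 0, 4, 0, 1, 0, 0, 0]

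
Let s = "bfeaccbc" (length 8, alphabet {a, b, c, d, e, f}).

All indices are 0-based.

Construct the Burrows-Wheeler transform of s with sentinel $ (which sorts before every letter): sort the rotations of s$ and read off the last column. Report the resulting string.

rank  rotation   last
    0  $bfeaccbc  c
    1  accbc$bfe  e
    2  bc$bfeacc  c
    3  bfeaccbc$  $
    4  c$bfeaccb  b
    5  cbc$bfeac  c
    6  ccbc$bfea  a
    7  eaccbc$bf  f
    8  feaccbc$b  b

cec$bcafb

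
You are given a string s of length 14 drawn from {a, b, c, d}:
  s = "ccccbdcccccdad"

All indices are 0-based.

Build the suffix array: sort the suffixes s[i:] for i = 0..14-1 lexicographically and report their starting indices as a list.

sorted suffixes:
  #0 SA[0]=12  'ad'
  #1 SA[1]=4  'bdcccccdad'
  #2 SA[2]=3  'cbdcccccdad'
  #3 SA[3]=2  'ccbdcccccdad'
  #4 SA[4]=1  'cccbdcccccdad'
  #5 SA[5]=0  'ccccbdcccccdad'
  #6 SA[6]=6  'cccccdad'
  #7 SA[7]=7  'ccccdad'
  #8 SA[8]=8  'cccdad'
  #9 SA[9]=9  'ccdad'
  #10 SA[10]=10  'cdad'
  #11 SA[11]=13  'd'
  #12 SA[12]=11  'dad'
  #13 SA[13]=5  'dcccccdad'

[12, 4, 3, 2, 1, 0, 6, 7, 8, 9, 10, 13, 11, 5]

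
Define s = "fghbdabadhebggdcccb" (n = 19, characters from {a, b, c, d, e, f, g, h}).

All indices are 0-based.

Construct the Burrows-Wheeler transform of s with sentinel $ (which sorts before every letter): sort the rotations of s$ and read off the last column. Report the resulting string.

bdbcaheccdbgah$gbfgd

rank  rotation              last
    0  $fghbdabadhebggdcccb  b
    1  abadhebggdcccb$fghbd  d
    2  adhebggdcccb$fghbdab  b
    3  b$fghbdabadhebggdccc  c
    4  badhebggdcccb$fghbda  a
    5  bdabadhebggdcccb$fgh  h
    6  bggdcccb$fghbdabadhe  e
    7  cb$fghbdabadhebggdcc  c
    8  ccb$fghbdabadhebggdc  c
    9  cccb$fghbdabadhebggd  d
   10  dabadhebggdcccb$fghb  b
   11  dcccb$fghbdabadhebgg  g
   12  dhebggdcccb$fghbdaba  a
   13  ebggdcccb$fghbdabadh  h
   14  fghbdabadhebggdcccb$  $
   15  gdcccb$fghbdabadhebg  g
   16  ggdcccb$fghbdabadheb  b
   17  ghbdabadhebggdcccb$f  f
   18  hbdabadhebggdcccb$fg  g
   19  hebggdcccb$fghbdabad  d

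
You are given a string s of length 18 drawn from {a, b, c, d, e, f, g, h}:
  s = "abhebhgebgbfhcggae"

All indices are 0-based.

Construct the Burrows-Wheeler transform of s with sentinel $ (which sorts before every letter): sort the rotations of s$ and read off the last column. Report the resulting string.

rank  rotation             last
    0  $abhebhgebgbfhcggae  e
    1  abhebhgebgbfhcggae$  $
    2  ae$abhebhgebgbfhcgg  g
    3  bfhcggae$abhebhgebg  g
    4  bgbfhcggae$abhebhge  e
    5  bhebhgebgbfhcggae$a  a
    6  bhgebgbfhcggae$abhe  e
    7  cggae$abhebhgebgbfh  h
    8  e$abhebhgebgbfhcgga  a
    9  ebgbfhcggae$abhebhg  g
   10  ebhgebgbfhcggae$abh  h
   11  fhcggae$abhebhgebgb  b
   12  gae$abhebhgebgbfhcg  g
   13  gbfhcggae$abhebhgeb  b
   14  gebgbfhcggae$abhebh  h
   15  ggae$abhebhgebgbfhc  c
   16  hcggae$abhebhgebgbf  f
   17  hebhgebgbfhcggae$ab  b
   18  hgebgbfhcggae$abheb  b

e$ggeaehaghbgbhcfbb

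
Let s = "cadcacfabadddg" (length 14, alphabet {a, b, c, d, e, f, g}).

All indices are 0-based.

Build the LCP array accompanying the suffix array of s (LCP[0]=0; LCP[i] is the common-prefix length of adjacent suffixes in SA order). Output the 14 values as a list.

rank | idx | suffix
   0 |   7 | abadddg
   1 |   4 | acfabadddg
   2 |   1 | adcacfabadddg
   3 |   9 | adddg
   4 |   8 | badddg
   5 |   3 | cacfabadddg
   6 |   0 | cadcacfabadddg
   7 |   5 | cfabadddg
   8 |   2 | dcacfabadddg
   9 |  10 | dddg
  10 |  11 | ddg
  11 |  12 | dg
  12 |   6 | fabadddg
  13 |  13 | g

SA = [7, 4, 1, 9, 8, 3, 0, 5, 2, 10, 11, 12, 6, 13]
rank  pair      lcp
   1  s[7:],s[4:]  1  'a'
   2  s[4:],s[1:]  1  'a'
   3  s[1:],s[9:]  2  'ad'
   4  s[9:],s[8:]  0  ''
   5  s[8:],s[3:]  0  ''
   6  s[3:],s[0:]  2  'ca'
   7  s[0:],s[5:]  1  'c'
   8  s[5:],s[2:]  0  ''
   9  s[2:],s[10:]  1  'd'
  10  s[10:],s[11:]  2  'dd'
  11  s[11:],s[12:]  1  'd'
  12  s[12:],s[6:]  0  ''
  13  s[6:],s[13:]  0  ''

[0, 1, 1, 2, 0, 0, 2, 1, 0, 1, 2, 1, 0, 0]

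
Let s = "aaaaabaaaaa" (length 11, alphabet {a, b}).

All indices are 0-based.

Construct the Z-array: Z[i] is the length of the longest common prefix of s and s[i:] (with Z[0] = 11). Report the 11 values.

Z[0]=11
i=1: i≥r, start 0; Z[1]=4 extend→box=[1,5)
i=2: min(r-i=3, Z[1]=4)=3; Z[2]=3
i=3: min(r-i=2, Z[2]=3)=2; Z[3]=2
i=4: min(r-i=1, Z[3]=2)=1; Z[4]=1
i=5: i≥r, start 0; Z[5]=0
i=6: i≥r, start 0; Z[6]=5 extend→box=[6,11)
i=7: min(r-i=4, Z[1]=4)=4; Z[7]=4
i=8: min(r-i=3, Z[2]=3)=3; Z[8]=3
i=9: min(r-i=2, Z[3]=2)=2; Z[9]=2
i=10: min(r-i=1, Z[4]=1)=1; Z[10]=1

[11, 4, 3, 2, 1, 0, 5, 4, 3, 2, 1]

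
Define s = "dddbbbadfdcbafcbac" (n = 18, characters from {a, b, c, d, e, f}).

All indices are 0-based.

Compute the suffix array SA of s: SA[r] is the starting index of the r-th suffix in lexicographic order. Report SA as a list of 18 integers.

[16, 6, 12, 15, 5, 11, 4, 3, 17, 14, 10, 2, 9, 1, 0, 7, 13, 8]

rank | idx | suffix
   0 |  16 | ac
   1 |   6 | adfdcbafcbac
   2 |  12 | afcbac
   3 |  15 | bac
   4 |   5 | badfdcbafcbac
   5 |  11 | bafcbac
   6 |   4 | bbadfdcbafcbac
   7 |   3 | bbbadfdcbafcbac
   8 |  17 | c
   9 |  14 | cbac
  10 |  10 | cbafcbac
  11 |   2 | dbbbadfdcbafcbac
  12 |   9 | dcbafcbac
  13 |   1 | ddbbbadfdcbafcbac
  14 |   0 | dddbbbadfdcbafcbac
  15 |   7 | dfdcbafcbac
  16 |  13 | fcbac
  17 |   8 | fdcbafcbac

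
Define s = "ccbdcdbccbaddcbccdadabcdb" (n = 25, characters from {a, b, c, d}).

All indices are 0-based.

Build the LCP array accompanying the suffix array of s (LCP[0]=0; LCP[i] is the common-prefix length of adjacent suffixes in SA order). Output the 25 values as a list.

[0, 1, 2, 0, 1, 1, 3, 2, 1, 0, 2, 2, 1, 3, 2, 1, 2, 3, 0, 2, 1, 2, 1, 2, 1]

sorted suffixes:
  #0 SA[0]=20  'abcdb'
  #1 SA[1]=18  'adabcdb'
  #2 SA[2]=10  'addcbccdadabcdb'
  #3 SA[3]=24  'b'
  #4 SA[4]=9  'baddcbccdadabcdb'
  #5 SA[5]=6  'bccbaddcbccdadabcdb'
  #6 SA[6]=14  'bccdadabcdb'
  #7 SA[7]=21  'bcdb'
  #8 SA[8]=2  'bdcdbccbaddcbccdadabcdb'
  #9 SA[9]=8  'cbaddcbccdadabcdb'
  #10 SA[10]=13  'cbccdadabcdb'
  #11 SA[11]=1  'cbdcdbccbaddcbccdadabcdb'
  #12 SA[12]=7  'ccbaddcbccdadabcdb'
  #13 SA[13]=0  'ccbdcdbccbaddcbccdadabcdb'
  #14 SA[14]=15  'ccdadabcdb'
  #15 SA[15]=16  'cdadabcdb'
  #16 SA[16]=22  'cdb'
  #17 SA[17]=4  'cdbccbaddcbccdadabcdb'
  #18 SA[18]=19  'dabcdb'
  #19 SA[19]=17  'dadabcdb'
  #20 SA[20]=23  'db'
  #21 SA[21]=5  'dbccbaddcbccdadabcdb'
  #22 SA[22]=12  'dcbccdadabcdb'
  #23 SA[23]=3  'dcdbccbaddcbccdadabcdb'
  #24 SA[24]=11  'ddcbccdadabcdb'

SA = [20, 18, 10, 24, 9, 6, 14, 21, 2, 8, 13, 1, 7, 0, 15, 16, 22, 4, 19, 17, 23, 5, 12, 3, 11]
i: (SA[i-1],SA[i]) lcp shared
  1: (20,18) 1 'a'
  2: (18,10) 2 'ad'
  3: (10,24) 0 ''
  4: (24,9) 1 'b'
  5: (9,6) 1 'b'
  6: (6,14) 3 'bcc'
  7: (14,21) 2 'bc'
  8: (21,2) 1 'b'
  9: (2,8) 0 ''
  10: (8,13) 2 'cb'
  11: (13,1) 2 'cb'
  12: (1,7) 1 'c'
  13: (7,0) 3 'ccb'
  14: (0,15) 2 'cc'
  15: (15,16) 1 'c'
  16: (16,22) 2 'cd'
  17: (22,4) 3 'cdb'
  18: (4,19) 0 ''
  19: (19,17) 2 'da'
  20: (17,23) 1 'd'
  21: (23,5) 2 'db'
  22: (5,12) 1 'd'
  23: (12,3) 2 'dc'
  24: (3,11) 1 'd'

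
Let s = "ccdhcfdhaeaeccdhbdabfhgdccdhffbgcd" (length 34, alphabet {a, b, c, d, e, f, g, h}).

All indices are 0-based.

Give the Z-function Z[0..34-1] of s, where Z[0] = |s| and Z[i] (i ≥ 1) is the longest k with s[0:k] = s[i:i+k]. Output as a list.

[34, 1, 0, 0, 1, 0, 0, 0, 0, 0, 0, 0, 4, 1, 0, 0, 0, 0, 0, 0, 0, 0, 0, 0, 4, 1, 0, 0, 0, 0, 0, 0, 1, 0]

Z[0]=34
i=1: i≥r, start 0; Z[1]=1 extend→box=[1,2)
i=2: i≥r, start 0; Z[2]=0
i=3: i≥r, start 0; Z[3]=0
i=4: i≥r, start 0; Z[4]=1 extend→box=[4,5)
i=5: i≥r, start 0; Z[5]=0
i=6: i≥r, start 0; Z[6]=0
i=7: i≥r, start 0; Z[7]=0
i=8: i≥r, start 0; Z[8]=0
i=9: i≥r, start 0; Z[9]=0
i=10: i≥r, start 0; Z[10]=0
i=11: i≥r, start 0; Z[11]=0
i=12: i≥r, start 0; Z[12]=4 extend→box=[12,16)
i=13: min(r-i=3, Z[1]=1)=1; Z[13]=1
i=14: min(r-i=2, Z[2]=0)=0; Z[14]=0
i=15: min(r-i=1, Z[3]=0)=0; Z[15]=0
i=16: i≥r, start 0; Z[16]=0
i=17: i≥r, start 0; Z[17]=0
i=18: i≥r, start 0; Z[18]=0
i=19: i≥r, start 0; Z[19]=0
i=20: i≥r, start 0; Z[20]=0
i=21: i≥r, start 0; Z[21]=0
i=22: i≥r, start 0; Z[22]=0
i=23: i≥r, start 0; Z[23]=0
i=24: i≥r, start 0; Z[24]=4 extend→box=[24,28)
i=25: min(r-i=3, Z[1]=1)=1; Z[25]=1
i=26: min(r-i=2, Z[2]=0)=0; Z[26]=0
i=27: min(r-i=1, Z[3]=0)=0; Z[27]=0
i=28: i≥r, start 0; Z[28]=0
i=29: i≥r, start 0; Z[29]=0
i=30: i≥r, start 0; Z[30]=0
i=31: i≥r, start 0; Z[31]=0
i=32: i≥r, start 0; Z[32]=1 extend→box=[32,33)
i=33: i≥r, start 0; Z[33]=0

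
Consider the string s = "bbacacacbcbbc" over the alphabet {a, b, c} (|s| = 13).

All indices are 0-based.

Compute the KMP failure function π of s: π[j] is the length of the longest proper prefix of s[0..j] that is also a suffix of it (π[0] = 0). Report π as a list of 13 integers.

π[0] = 0
j=1 s[j]='b': π[1]=1 (border 'b')
j=2 s[j]='a': k: 1→0; π[2]=0 (border '')
j=3 s[j]='c': π[3]=0 (border '')
j=4 s[j]='a': π[4]=0 (border '')
j=5 s[j]='c': π[5]=0 (border '')
j=6 s[j]='a': π[6]=0 (border '')
j=7 s[j]='c': π[7]=0 (border '')
j=8 s[j]='b': π[8]=1 (border 'b')
j=9 s[j]='c': k: 1→0; π[9]=0 (border '')
j=10 s[j]='b': π[10]=1 (border 'b')
j=11 s[j]='b': π[11]=2 (border 'bb')
j=12 s[j]='c': k: 2→1→0; π[12]=0 (border '')

[0, 1, 0, 0, 0, 0, 0, 0, 1, 0, 1, 2, 0]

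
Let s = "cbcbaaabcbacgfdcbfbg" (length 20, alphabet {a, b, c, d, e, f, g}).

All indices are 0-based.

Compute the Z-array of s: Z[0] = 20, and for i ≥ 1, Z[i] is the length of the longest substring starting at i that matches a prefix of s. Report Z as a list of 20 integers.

Z[0]=20
i=1: outside box; Z[1]=0
i=2: outside box; Z[2]=2 grow→box=[2,4)
i=3: min(r-i=1, Z[1]=0)=0; Z[3]=0
i=4: outside box; Z[4]=0
i=5: outside box; Z[5]=0
i=6: outside box; Z[6]=0
i=7: outside box; Z[7]=0
i=8: outside box; Z[8]=2 grow→box=[8,10)
i=9: min(r-i=1, Z[1]=0)=0; Z[9]=0
i=10: outside box; Z[10]=0
i=11: outside box; Z[11]=1 grow→box=[11,12)
i=12: outside box; Z[12]=0
i=13: outside box; Z[13]=0
i=14: outside box; Z[14]=0
i=15: outside box; Z[15]=2 grow→box=[15,17)
i=16: min(r-i=1, Z[1]=0)=0; Z[16]=0
i=17: outside box; Z[17]=0
i=18: outside box; Z[18]=0
i=19: outside box; Z[19]=0

[20, 0, 2, 0, 0, 0, 0, 0, 2, 0, 0, 1, 0, 0, 0, 2, 0, 0, 0, 0]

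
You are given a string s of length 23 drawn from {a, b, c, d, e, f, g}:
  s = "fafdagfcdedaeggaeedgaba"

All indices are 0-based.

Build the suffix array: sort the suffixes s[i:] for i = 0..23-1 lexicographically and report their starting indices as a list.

[22, 20, 15, 11, 1, 4, 21, 7, 10, 3, 8, 18, 9, 17, 16, 12, 0, 6, 2, 19, 14, 5, 13]

rank | idx | suffix
   0 |  22 | a
   1 |  20 | aba
   2 |  15 | aeedgaba
   3 |  11 | aeggaeedgaba
   4 |   1 | afdagfcdedaeggaeedgaba
   5 |   4 | agfcdedaeggaeedgaba
   6 |  21 | ba
   7 |   7 | cdedaeggaeedgaba
   8 |  10 | daeggaeedgaba
   9 |   3 | dagfcdedaeggaeedgaba
  10 |   8 | dedaeggaeedgaba
  11 |  18 | dgaba
  12 |   9 | edaeggaeedgaba
  13 |  17 | edgaba
  14 |  16 | eedgaba
  15 |  12 | eggaeedgaba
  16 |   0 | fafdagfcdedaeggaeedgaba
  17 |   6 | fcdedaeggaeedgaba
  18 |   2 | fdagfcdedaeggaeedgaba
  19 |  19 | gaba
  20 |  14 | gaeedgaba
  21 |   5 | gfcdedaeggaeedgaba
  22 |  13 | ggaeedgaba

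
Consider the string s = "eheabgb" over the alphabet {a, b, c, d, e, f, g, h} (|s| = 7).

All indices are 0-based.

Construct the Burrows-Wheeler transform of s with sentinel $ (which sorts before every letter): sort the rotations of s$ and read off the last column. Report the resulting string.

begah$be

rank  rotation  last
    0  $eheabgb  b
    1  abgb$ehe  e
    2  b$eheabg  g
    3  bgb$ehea  a
    4  eabgb$eh  h
    5  eheabgb$  $
    6  gb$eheab  b
    7  heabgb$e  e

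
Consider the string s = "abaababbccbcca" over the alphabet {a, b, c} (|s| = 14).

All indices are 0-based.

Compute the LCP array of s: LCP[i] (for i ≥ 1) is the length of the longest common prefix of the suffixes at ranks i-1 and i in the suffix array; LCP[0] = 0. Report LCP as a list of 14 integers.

[0, 1, 1, 3, 2, 0, 2, 1, 1, 3, 0, 1, 1, 2]

rank→(start, suffix):
  0 → (13, 'a')
  1 → (2, 'aababbccbcca')
  2 → (0, 'abaababbccbcca')
  3 → (3, 'ababbccbcca')
  4 → (5, 'abbccbcca')
  5 → (1, 'baababbccbcca')
  6 → (4, 'babbccbcca')
  7 → (6, 'bbccbcca')
  8 → (10, 'bcca')
  9 → (7, 'bccbcca')
  10 → (12, 'ca')
  11 → (9, 'cbcca')
  12 → (11, 'cca')
  13 → (8, 'ccbcca')

SA = [13, 2, 0, 3, 5, 1, 4, 6, 10, 7, 12, 9, 11, 8]
[i] adj suffixes → lcp
  [1] 13/2 → 1 ('a')
  [2] 2/0 → 1 ('a')
  [3] 0/3 → 3 ('aba')
  [4] 3/5 → 2 ('ab')
  [5] 5/1 → 0 ('')
  [6] 1/4 → 2 ('ba')
  [7] 4/6 → 1 ('b')
  [8] 6/10 → 1 ('b')
  [9] 10/7 → 3 ('bcc')
  [10] 7/12 → 0 ('')
  [11] 12/9 → 1 ('c')
  [12] 9/11 → 1 ('c')
  [13] 11/8 → 2 ('cc')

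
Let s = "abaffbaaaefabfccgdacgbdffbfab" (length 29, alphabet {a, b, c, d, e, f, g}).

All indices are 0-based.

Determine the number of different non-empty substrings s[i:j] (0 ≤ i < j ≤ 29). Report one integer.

402

sorted suffixes:
  #0 SA[0]=6  'aaaefabfccgdacgbdffbfab'
  #1 SA[1]=7  'aaefabfccgdacgbdffbfab'
  #2 SA[2]=27  'ab'
  #3 SA[3]=0  'abaffbaaaefabfccgdacgbdffbfab'
  #4 SA[4]=11  'abfccgdacgbdffbfab'
  #5 SA[5]=18  'acgbdffbfab'
  #6 SA[6]=8  'aefabfccgdacgbdffbfab'
  #7 SA[7]=2  'affbaaaefabfccgdacgbdffbfab'
  #8 SA[8]=28  'b'
  #9 SA[9]=5  'baaaefabfccgdacgbdffbfab'
  #10 SA[10]=1  'baffbaaaefabfccgdacgbdffbfab'
  #11 SA[11]=21  'bdffbfab'
  #12 SA[12]=25  'bfab'
  #13 SA[13]=12  'bfccgdacgbdffbfab'
  #14 SA[14]=14  'ccgdacgbdffbfab'
  #15 SA[15]=19  'cgbdffbfab'
  #16 SA[16]=15  'cgdacgbdffbfab'
  #17 SA[17]=17  'dacgbdffbfab'
  #18 SA[18]=22  'dffbfab'
  #19 SA[19]=9  'efabfccgdacgbdffbfab'
  #20 SA[20]=26  'fab'
  #21 SA[21]=10  'fabfccgdacgbdffbfab'
  #22 SA[22]=4  'fbaaaefabfccgdacgbdffbfab'
  #23 SA[23]=24  'fbfab'
  #24 SA[24]=13  'fccgdacgbdffbfab'
  #25 SA[25]=3  'ffbaaaefabfccgdacgbdffbfab'
  #26 SA[26]=23  'ffbfab'
  #27 SA[27]=20  'gbdffbfab'
  #28 SA[28]=16  'gdacgbdffbfab'

SA = [6, 7, 27, 0, 11, 18, 8, 2, 28, 5, 1, 21, 25, 12, 14, 19, 15, 17, 22, 9, 26, 10, 4, 24, 13, 3, 23, 20, 16]
[i] adj suffixes → lcp
  [1] 6/7 → 2 ('aa')
  [2] 7/27 → 1 ('a')
  [3] 27/0 → 2 ('ab')
  [4] 0/11 → 2 ('ab')
  [5] 11/18 → 1 ('a')
  [6] 18/8 → 1 ('a')
  [7] 8/2 → 1 ('a')
  [8] 2/28 → 0 ('')
  [9] 28/5 → 1 ('b')
  [10] 5/1 → 2 ('ba')
  [11] 1/21 → 1 ('b')
  [12] 21/25 → 1 ('b')
  [13] 25/12 → 2 ('bf')
  [14] 12/14 → 0 ('')
  [15] 14/19 → 1 ('c')
  [16] 19/15 → 2 ('cg')
  [17] 15/17 → 0 ('')
  [18] 17/22 → 1 ('d')
  [19] 22/9 → 0 ('')
  [20] 9/26 → 0 ('')
  [21] 26/10 → 3 ('fab')
  [22] 10/4 → 1 ('f')
  [23] 4/24 → 2 ('fb')
  [24] 24/13 → 1 ('f')
  [25] 13/3 → 1 ('f')
  [26] 3/23 → 3 ('ffb')
  [27] 23/20 → 0 ('')
  [28] 20/16 → 1 ('g')

n(n+1)/2 = 29·30/2 = 435
Σ LCP = 0 + 2 + 1 + 2 + 2 + 1 + 1 + 1 + 0 + 1 + 2 + 1 + 1 + 2 + 0 + 1 + 2 + 0 + 1 + 0 + 0 + 3 + 1 + 2 + 1 + 1 + 3 + 0 + 1 = 33
distinct = 435 − 33 = 402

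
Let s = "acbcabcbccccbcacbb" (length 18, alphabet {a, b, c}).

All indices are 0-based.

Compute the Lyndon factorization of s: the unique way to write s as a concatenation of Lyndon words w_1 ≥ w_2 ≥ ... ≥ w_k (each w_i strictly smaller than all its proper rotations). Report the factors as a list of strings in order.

["acbc", "abcbccccbcacbb"]

emit factor 1: 'acbc' (i=0, period=4)
emit factor 2: 'abcbccccbcacbb' (i=4, period=14)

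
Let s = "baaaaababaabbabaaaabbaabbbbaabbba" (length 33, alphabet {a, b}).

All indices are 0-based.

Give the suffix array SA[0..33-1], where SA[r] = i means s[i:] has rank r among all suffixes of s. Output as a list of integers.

[32, 1, 2, 15, 3, 16, 4, 17, 9, 27, 21, 13, 7, 5, 18, 10, 28, 22, 31, 0, 14, 8, 26, 20, 12, 6, 30, 25, 19, 11, 29, 24, 23]

sorted suffixes:
  #0 SA[0]=32  'a'
  #1 SA[1]=1  'aaaaababaabbabaaaabbaabbbbaabbba'
  #2 SA[2]=2  'aaaababaabbabaaaabbaabbbbaabbba'
  #3 SA[3]=15  'aaaabbaabbbbaabbba'
  #4 SA[4]=3  'aaababaabbabaaaabbaabbbbaabbba'
  #5 SA[5]=16  'aaabbaabbbbaabbba'
  #6 SA[6]=4  'aababaabbabaaaabbaabbbbaabbba'
  #7 SA[7]=17  'aabbaabbbbaabbba'
  #8 SA[8]=9  'aabbabaaaabbaabbbbaabbba'
  #9 SA[9]=27  'aabbba'
  #10 SA[10]=21  'aabbbbaabbba'
  #11 SA[11]=13  'abaaaabbaabbbbaabbba'
  #12 SA[12]=7  'abaabbabaaaabbaabbbbaabbba'
  #13 SA[13]=5  'ababaabbabaaaabbaabbbbaabbba'
  #14 SA[14]=18  'abbaabbbbaabbba'
  #15 SA[15]=10  'abbabaaaabbaabbbbaabbba'
  #16 SA[16]=28  'abbba'
  #17 SA[17]=22  'abbbbaabbba'
  #18 SA[18]=31  'ba'
  #19 SA[19]=0  'baaaaababaabbabaaaabbaabbbbaabbba'
  #20 SA[20]=14  'baaaabbaabbbbaabbba'
  #21 SA[21]=8  'baabbabaaaabbaabbbbaabbba'
  #22 SA[22]=26  'baabbba'
  #23 SA[23]=20  'baabbbbaabbba'
  #24 SA[24]=12  'babaaaabbaabbbbaabbba'
  #25 SA[25]=6  'babaabbabaaaabbaabbbbaabbba'
  #26 SA[26]=30  'bba'
  #27 SA[27]=25  'bbaabbba'
  #28 SA[28]=19  'bbaabbbbaabbba'
  #29 SA[29]=11  'bbabaaaabbaabbbbaabbba'
  #30 SA[30]=29  'bbba'
  #31 SA[31]=24  'bbbaabbba'
  #32 SA[32]=23  'bbbbaabbba'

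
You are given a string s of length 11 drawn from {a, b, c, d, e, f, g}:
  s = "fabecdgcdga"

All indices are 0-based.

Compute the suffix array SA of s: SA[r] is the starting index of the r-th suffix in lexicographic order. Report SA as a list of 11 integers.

rank | idx | suffix
   0 |  10 | a
   1 |   1 | abecdgcdga
   2 |   2 | becdgcdga
   3 |   7 | cdga
   4 |   4 | cdgcdga
   5 |   8 | dga
   6 |   5 | dgcdga
   7 |   3 | ecdgcdga
   8 |   0 | fabecdgcdga
   9 |   9 | ga
  10 |   6 | gcdga

[10, 1, 2, 7, 4, 8, 5, 3, 0, 9, 6]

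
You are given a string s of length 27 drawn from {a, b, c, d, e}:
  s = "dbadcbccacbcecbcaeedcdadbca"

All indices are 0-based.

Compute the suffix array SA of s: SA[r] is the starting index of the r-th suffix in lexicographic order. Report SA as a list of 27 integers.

[26, 8, 22, 2, 16, 1, 24, 14, 5, 10, 25, 7, 15, 13, 4, 9, 6, 20, 11, 21, 0, 23, 3, 19, 12, 18, 17]

sorted suffixes:
  #0 SA[0]=26  'a'
  #1 SA[1]=8  'acbcecbcaeedcdadbca'
  #2 SA[2]=22  'adbca'
  #3 SA[3]=2  'adcbccacbcecbcaeedcdadbca'
  #4 SA[4]=16  'aeedcdadbca'
  #5 SA[5]=1  'badcbccacbcecbcaeedcdadbca'
  #6 SA[6]=24  'bca'
  #7 SA[7]=14  'bcaeedcdadbca'
  #8 SA[8]=5  'bccacbcecbcaeedcdadbca'
  #9 SA[9]=10  'bcecbcaeedcdadbca'
  #10 SA[10]=25  'ca'
  #11 SA[11]=7  'cacbcecbcaeedcdadbca'
  #12 SA[12]=15  'caeedcdadbca'
  #13 SA[13]=13  'cbcaeedcdadbca'
  #14 SA[14]=4  'cbccacbcecbcaeedcdadbca'
  #15 SA[15]=9  'cbcecbcaeedcdadbca'
  #16 SA[16]=6  'ccacbcecbcaeedcdadbca'
  #17 SA[17]=20  'cdadbca'
  #18 SA[18]=11  'cecbcaeedcdadbca'
  #19 SA[19]=21  'dadbca'
  #20 SA[20]=0  'dbadcbccacbcecbcaeedcdadbca'
  #21 SA[21]=23  'dbca'
  #22 SA[22]=3  'dcbccacbcecbcaeedcdadbca'
  #23 SA[23]=19  'dcdadbca'
  #24 SA[24]=12  'ecbcaeedcdadbca'
  #25 SA[25]=18  'edcdadbca'
  #26 SA[26]=17  'eedcdadbca'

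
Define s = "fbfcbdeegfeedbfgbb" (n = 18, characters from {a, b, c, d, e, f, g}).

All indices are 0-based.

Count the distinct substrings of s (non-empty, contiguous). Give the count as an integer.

157

rank | idx | suffix
   0 |  17 | b
   1 |  16 | bb
   2 |   4 | bdeegfeedbfgbb
   3 |   1 | bfcbdeegfeedbfgbb
   4 |  13 | bfgbb
   5 |   3 | cbdeegfeedbfgbb
   6 |  12 | dbfgbb
   7 |   5 | deegfeedbfgbb
   8 |  11 | edbfgbb
   9 |  10 | eedbfgbb
  10 |   6 | eegfeedbfgbb
  11 |   7 | egfeedbfgbb
  12 |   0 | fbfcbdeegfeedbfgbb
  13 |   2 | fcbdeegfeedbfgbb
  14 |   9 | feedbfgbb
  15 |  14 | fgbb
  16 |  15 | gbb
  17 |   8 | gfeedbfgbb

SA = [17, 16, 4, 1, 13, 3, 12, 5, 11, 10, 6, 7, 0, 2, 9, 14, 15, 8]
[i] adj suffixes → lcp
  [1] 17/16 → 1 ('b')
  [2] 16/4 → 1 ('b')
  [3] 4/1 → 1 ('b')
  [4] 1/13 → 2 ('bf')
  [5] 13/3 → 0 ('')
  [6] 3/12 → 0 ('')
  [7] 12/5 → 1 ('d')
  [8] 5/11 → 0 ('')
  [9] 11/10 → 1 ('e')
  [10] 10/6 → 2 ('ee')
  [11] 6/7 → 1 ('e')
  [12] 7/0 → 0 ('')
  [13] 0/2 → 1 ('f')
  [14] 2/9 → 1 ('f')
  [15] 9/14 → 1 ('f')
  [16] 14/15 → 0 ('')
  [17] 15/8 → 1 ('g')

n(n+1)/2 = 18·19/2 = 171
Σ LCP = 0 + 1 + 1 + 1 + 2 + 0 + 0 + 1 + 0 + 1 + 2 + 1 + 0 + 1 + 1 + 1 + 0 + 1 = 14
distinct = 171 − 14 = 157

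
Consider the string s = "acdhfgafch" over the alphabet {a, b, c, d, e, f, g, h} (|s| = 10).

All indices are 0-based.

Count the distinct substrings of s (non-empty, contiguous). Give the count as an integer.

51

sorted suffixes:
  #0 SA[0]=0  'acdhfgafch'
  #1 SA[1]=6  'afch'
  #2 SA[2]=1  'cdhfgafch'
  #3 SA[3]=8  'ch'
  #4 SA[4]=2  'dhfgafch'
  #5 SA[5]=7  'fch'
  #6 SA[6]=4  'fgafch'
  #7 SA[7]=5  'gafch'
  #8 SA[8]=9  'h'
  #9 SA[9]=3  'hfgafch'

SA = [0, 6, 1, 8, 2, 7, 4, 5, 9, 3]
rank  pair      lcp
   1  s[0:],s[6:]  1  'a'
   2  s[6:],s[1:]  0  ''
   3  s[1:],s[8:]  1  'c'
   4  s[8:],s[2:]  0  ''
   5  s[2:],s[7:]  0  ''
   6  s[7:],s[4:]  1  'f'
   7  s[4:],s[5:]  0  ''
   8  s[5:],s[9:]  0  ''
   9  s[9:],s[3:]  1  'h'

n(n+1)/2 = 10·11/2 = 55
Σ LCP = 0 + 1 + 0 + 1 + 0 + 0 + 1 + 0 + 0 + 1 = 4
distinct = 55 − 4 = 51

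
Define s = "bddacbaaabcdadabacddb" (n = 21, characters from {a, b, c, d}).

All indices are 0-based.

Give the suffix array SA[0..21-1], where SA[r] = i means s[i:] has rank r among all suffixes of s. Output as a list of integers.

sorted suffixes:
  #0 SA[0]=6  'aaabcdadabacddb'
  #1 SA[1]=7  'aabcdadabacddb'
  #2 SA[2]=14  'abacddb'
  #3 SA[3]=8  'abcdadabacddb'
  #4 SA[4]=3  'acbaaabcdadabacddb'
  #5 SA[5]=16  'acddb'
  #6 SA[6]=12  'adabacddb'
  #7 SA[7]=20  'b'
  #8 SA[8]=5  'baaabcdadabacddb'
  #9 SA[9]=15  'bacddb'
  #10 SA[10]=9  'bcdadabacddb'
  #11 SA[11]=0  'bddacbaaabcdadabacddb'
  #12 SA[12]=4  'cbaaabcdadabacddb'
  #13 SA[13]=10  'cdadabacddb'
  #14 SA[14]=17  'cddb'
  #15 SA[15]=13  'dabacddb'
  #16 SA[16]=2  'dacbaaabcdadabacddb'
  #17 SA[17]=11  'dadabacddb'
  #18 SA[18]=19  'db'
  #19 SA[19]=1  'ddacbaaabcdadabacddb'
  #20 SA[20]=18  'ddb'

[6, 7, 14, 8, 3, 16, 12, 20, 5, 15, 9, 0, 4, 10, 17, 13, 2, 11, 19, 1, 18]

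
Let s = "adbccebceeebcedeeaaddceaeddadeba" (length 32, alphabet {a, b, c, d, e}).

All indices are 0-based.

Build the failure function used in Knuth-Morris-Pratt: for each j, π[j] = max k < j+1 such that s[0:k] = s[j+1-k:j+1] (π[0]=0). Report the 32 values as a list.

[0, 0, 0, 0, 0, 0, 0, 0, 0, 0, 0, 0, 0, 0, 0, 0, 0, 1, 1, 2, 0, 0, 0, 1, 0, 0, 0, 1, 2, 0, 0, 1]

π[0] = 0
j=1 s[j]='d': π[1]=0 (border '')
j=2 s[j]='b': π[2]=0 (border '')
j=3 s[j]='c': π[3]=0 (border '')
j=4 s[j]='c': π[4]=0 (border '')
j=5 s[j]='e': π[5]=0 (border '')
j=6 s[j]='b': π[6]=0 (border '')
j=7 s[j]='c': π[7]=0 (border '')
j=8 s[j]='e': π[8]=0 (border '')
j=9 s[j]='e': π[9]=0 (border '')
j=10 s[j]='e': π[10]=0 (border '')
j=11 s[j]='b': π[11]=0 (border '')
j=12 s[j]='c': π[12]=0 (border '')
j=13 s[j]='e': π[13]=0 (border '')
j=14 s[j]='d': π[14]=0 (border '')
j=15 s[j]='e': π[15]=0 (border '')
j=16 s[j]='e': π[16]=0 (border '')
j=17 s[j]='a': π[17]=1 (border 'a')
j=18 s[j]='a': k: 1→0; π[18]=1 (border 'a')
j=19 s[j]='d': π[19]=2 (border 'ad')
j=20 s[j]='d': k: 2→0; π[20]=0 (border '')
j=21 s[j]='c': π[21]=0 (border '')
j=22 s[j]='e': π[22]=0 (border '')
j=23 s[j]='a': π[23]=1 (border 'a')
j=24 s[j]='e': k: 1→0; π[24]=0 (border '')
j=25 s[j]='d': π[25]=0 (border '')
j=26 s[j]='d': π[26]=0 (border '')
j=27 s[j]='a': π[27]=1 (border 'a')
j=28 s[j]='d': π[28]=2 (border 'ad')
j=29 s[j]='e': k: 2→0; π[29]=0 (border '')
j=30 s[j]='b': π[30]=0 (border '')
j=31 s[j]='a': π[31]=1 (border 'a')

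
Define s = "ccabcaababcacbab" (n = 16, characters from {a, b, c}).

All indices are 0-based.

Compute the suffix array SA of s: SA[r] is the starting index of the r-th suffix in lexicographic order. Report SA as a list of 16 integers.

[5, 14, 6, 2, 8, 11, 15, 13, 7, 3, 9, 4, 1, 10, 12, 0]

rank | idx | suffix
   0 |   5 | aababcacbab
   1 |  14 | ab
   2 |   6 | ababcacbab
   3 |   2 | abcaababcacbab
   4 |   8 | abcacbab
   5 |  11 | acbab
   6 |  15 | b
   7 |  13 | bab
   8 |   7 | babcacbab
   9 |   3 | bcaababcacbab
  10 |   9 | bcacbab
  11 |   4 | caababcacbab
  12 |   1 | cabcaababcacbab
  13 |  10 | cacbab
  14 |  12 | cbab
  15 |   0 | ccabcaababcacbab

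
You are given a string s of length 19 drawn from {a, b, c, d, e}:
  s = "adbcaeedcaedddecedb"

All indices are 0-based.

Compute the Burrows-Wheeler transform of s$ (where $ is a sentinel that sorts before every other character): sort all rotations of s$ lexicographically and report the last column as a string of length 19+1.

rank  rotation              last
    0  $adbcaeedcaedddecedb  b
    1  adbcaeedcaedddecedb$  $
    2  aedddecedb$adbcaeedc  c
    3  aeedcaedddecedb$adbc  c
    4  b$adbcaeedcaedddeced  d
    5  bcaeedcaedddecedb$ad  d
    6  caedddecedb$adbcaeed  d
    7  caeedcaedddecedb$adb  b
    8  cedb$adbcaeedcaeddde  e
    9  db$adbcaeedcaedddece  e
   10  dbcaeedcaedddecedb$a  a
   11  dcaedddecedb$adbcaee  e
   12  dddecedb$adbcaeedcae  e
   13  ddecedb$adbcaeedcaed  d
   14  decedb$adbcaeedcaedd  d
   15  ecedb$adbcaeedcaeddd  d
   16  edb$adbcaeedcaedddec  c
   17  edcaedddecedb$adbcae  e
   18  edddecedb$adbcaeedca  a
   19  eedcaedddecedb$adbca  a

b$ccdddbeeaeedddceaa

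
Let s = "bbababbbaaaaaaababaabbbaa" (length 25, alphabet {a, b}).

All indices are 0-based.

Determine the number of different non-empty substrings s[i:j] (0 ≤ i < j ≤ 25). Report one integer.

253

rank | idx | suffix
   0 |  24 | a
   1 |  23 | aa
   2 |   8 | aaaaaaababaabbbaa
   3 |   9 | aaaaaababaabbbaa
   4 |  10 | aaaaababaabbbaa
   5 |  11 | aaaababaabbbaa
   6 |  12 | aaababaabbbaa
   7 |  13 | aababaabbbaa
   8 |  18 | aabbbaa
   9 |  16 | abaabbbaa
  10 |  14 | ababaabbbaa
  11 |   2 | ababbbaaaaaaababaabbbaa
  12 |  19 | abbbaa
  13 |   4 | abbbaaaaaaababaabbbaa
  14 |  22 | baa
  15 |   7 | baaaaaaababaabbbaa
  16 |  17 | baabbbaa
  17 |  15 | babaabbbaa
  18 |   1 | bababbbaaaaaaababaabbbaa
  19 |   3 | babbbaaaaaaababaabbbaa
  20 |  21 | bbaa
  21 |   6 | bbaaaaaaababaabbbaa
  22 |   0 | bbababbbaaaaaaababaabbbaa
  23 |  20 | bbbaa
  24 |   5 | bbbaaaaaaababaabbbaa

SA = [24, 23, 8, 9, 10, 11, 12, 13, 18, 16, 14, 2, 19, 4, 22, 7, 17, 15, 1, 3, 21, 6, 0, 20, 5]
i: (SA[i-1],SA[i]) lcp shared
  1: (24,23) 1 'a'
  2: (23,8) 2 'aa'
  3: (8,9) 6 'aaaaaa'
  4: (9,10) 5 'aaaaa'
  5: (10,11) 4 'aaaa'
  6: (11,12) 3 'aaa'
  7: (12,13) 2 'aa'
  8: (13,18) 3 'aab'
  9: (18,16) 1 'a'
  10: (16,14) 3 'aba'
  11: (14,2) 4 'abab'
  12: (2,19) 2 'ab'
  13: (19,4) 6 'abbbaa'
  14: (4,22) 0 ''
  15: (22,7) 3 'baa'
  16: (7,17) 3 'baa'
  17: (17,15) 2 'ba'
  18: (15,1) 4 'baba'
  19: (1,3) 3 'bab'
  20: (3,21) 1 'b'
  21: (21,6) 4 'bbaa'
  22: (6,0) 3 'bba'
  23: (0,20) 2 'bb'
  24: (20,5) 5 'bbbaa'

n(n+1)/2 = 25·26/2 = 325
Σ LCP = 0 + 1 + 2 + 6 + 5 + 4 + 3 + 2 + 3 + 1 + 3 + 4 + 2 + 6 + 0 + 3 + 3 + 2 + 4 + 3 + 1 + 4 + 3 + 2 + 5 = 72
distinct = 325 − 72 = 253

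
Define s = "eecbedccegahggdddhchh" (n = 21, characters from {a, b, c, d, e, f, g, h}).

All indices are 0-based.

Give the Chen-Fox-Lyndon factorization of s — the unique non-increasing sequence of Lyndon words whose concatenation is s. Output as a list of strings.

emit factor 1: 'e' (i=0, period=1)
emit factor 2: 'e' (i=1, period=1)
emit factor 3: 'c' (i=2, period=1)
emit factor 4: 'bedcceg' (i=3, period=7)
emit factor 5: 'ahggdddhchh' (i=10, period=11)

["e", "e", "c", "bedcceg", "ahggdddhchh"]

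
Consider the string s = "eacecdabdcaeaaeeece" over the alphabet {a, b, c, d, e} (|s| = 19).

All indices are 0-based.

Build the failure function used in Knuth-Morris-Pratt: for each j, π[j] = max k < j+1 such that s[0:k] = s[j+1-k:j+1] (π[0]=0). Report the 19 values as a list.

[0, 0, 0, 1, 0, 0, 0, 0, 0, 0, 0, 1, 2, 0, 1, 1, 1, 0, 1]

π[0] = 0
j=1 s[j]='a': π[1]=0 (border '')
j=2 s[j]='c': π[2]=0 (border '')
j=3 s[j]='e': π[3]=1 (border 'e')
j=4 s[j]='c': k: 1→0; π[4]=0 (border '')
j=5 s[j]='d': π[5]=0 (border '')
j=6 s[j]='a': π[6]=0 (border '')
j=7 s[j]='b': π[7]=0 (border '')
j=8 s[j]='d': π[8]=0 (border '')
j=9 s[j]='c': π[9]=0 (border '')
j=10 s[j]='a': π[10]=0 (border '')
j=11 s[j]='e': π[11]=1 (border 'e')
j=12 s[j]='a': π[12]=2 (border 'ea')
j=13 s[j]='a': k: 2→0; π[13]=0 (border '')
j=14 s[j]='e': π[14]=1 (border 'e')
j=15 s[j]='e': k: 1→0; π[15]=1 (border 'e')
j=16 s[j]='e': k: 1→0; π[16]=1 (border 'e')
j=17 s[j]='c': k: 1→0; π[17]=0 (border '')
j=18 s[j]='e': π[18]=1 (border 'e')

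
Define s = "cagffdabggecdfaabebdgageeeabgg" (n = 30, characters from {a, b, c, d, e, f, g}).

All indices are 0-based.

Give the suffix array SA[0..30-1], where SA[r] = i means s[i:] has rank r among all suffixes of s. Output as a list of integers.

[14, 15, 26, 6, 21, 1, 18, 16, 27, 7, 0, 11, 5, 12, 19, 25, 17, 10, 24, 23, 13, 4, 3, 29, 20, 9, 22, 2, 28, 8]

sorted suffixes:
  #0 SA[0]=14  'aabebdgageeeabgg'
  #1 SA[1]=15  'abebdgageeeabgg'
  #2 SA[2]=26  'abgg'
  #3 SA[3]=6  'abggecdfaabebdgageeeabgg'
  #4 SA[4]=21  'ageeeabgg'
  #5 SA[5]=1  'agffdabggecdfaabebdgageeeabgg'
  #6 SA[6]=18  'bdgageeeabgg'
  #7 SA[7]=16  'bebdgageeeabgg'
  #8 SA[8]=27  'bgg'
  #9 SA[9]=7  'bggecdfaabebdgageeeabgg'
  #10 SA[10]=0  'cagffdabggecdfaabebdgageeeabgg'
  #11 SA[11]=11  'cdfaabebdgageeeabgg'
  #12 SA[12]=5  'dabggecdfaabebdgageeeabgg'
  #13 SA[13]=12  'dfaabebdgageeeabgg'
  #14 SA[14]=19  'dgageeeabgg'
  #15 SA[15]=25  'eabgg'
  #16 SA[16]=17  'ebdgageeeabgg'
  #17 SA[17]=10  'ecdfaabebdgageeeabgg'
  #18 SA[18]=24  'eeabgg'
  #19 SA[19]=23  'eeeabgg'
  #20 SA[20]=13  'faabebdgageeeabgg'
  #21 SA[21]=4  'fdabggecdfaabebdgageeeabgg'
  #22 SA[22]=3  'ffdabggecdfaabebdgageeeabgg'
  #23 SA[23]=29  'g'
  #24 SA[24]=20  'gageeeabgg'
  #25 SA[25]=9  'gecdfaabebdgageeeabgg'
  #26 SA[26]=22  'geeeabgg'
  #27 SA[27]=2  'gffdabggecdfaabebdgageeeabgg'
  #28 SA[28]=28  'gg'
  #29 SA[29]=8  'ggecdfaabebdgageeeabgg'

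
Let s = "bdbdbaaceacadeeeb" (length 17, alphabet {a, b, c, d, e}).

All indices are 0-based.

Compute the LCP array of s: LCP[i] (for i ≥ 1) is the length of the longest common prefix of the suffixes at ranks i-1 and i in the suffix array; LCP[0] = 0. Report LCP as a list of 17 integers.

[0, 1, 2, 1, 0, 1, 1, 3, 0, 1, 0, 2, 1, 0, 1, 1, 2]

rank | idx | suffix
   0 |   5 | aaceacadeeeb
   1 |   9 | acadeeeb
   2 |   6 | aceacadeeeb
   3 |  11 | adeeeb
   4 |  16 | b
   5 |   4 | baaceacadeeeb
   6 |   2 | bdbaaceacadeeeb
   7 |   0 | bdbdbaaceacadeeeb
   8 |  10 | cadeeeb
   9 |   7 | ceacadeeeb
  10 |   3 | dbaaceacadeeeb
  11 |   1 | dbdbaaceacadeeeb
  12 |  12 | deeeb
  13 |   8 | eacadeeeb
  14 |  15 | eb
  15 |  14 | eeb
  16 |  13 | eeeb

SA = [5, 9, 6, 11, 16, 4, 2, 0, 10, 7, 3, 1, 12, 8, 15, 14, 13]
i: (SA[i-1],SA[i]) lcp shared
  1: (5,9) 1 'a'
  2: (9,6) 2 'ac'
  3: (6,11) 1 'a'
  4: (11,16) 0 ''
  5: (16,4) 1 'b'
  6: (4,2) 1 'b'
  7: (2,0) 3 'bdb'
  8: (0,10) 0 ''
  9: (10,7) 1 'c'
  10: (7,3) 0 ''
  11: (3,1) 2 'db'
  12: (1,12) 1 'd'
  13: (12,8) 0 ''
  14: (8,15) 1 'e'
  15: (15,14) 1 'e'
  16: (14,13) 2 'ee'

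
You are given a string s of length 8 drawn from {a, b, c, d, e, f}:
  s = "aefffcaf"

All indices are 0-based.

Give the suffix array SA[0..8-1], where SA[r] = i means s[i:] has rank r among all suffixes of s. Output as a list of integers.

[0, 6, 5, 1, 7, 4, 3, 2]

sorted suffixes:
  #0 SA[0]=0  'aefffcaf'
  #1 SA[1]=6  'af'
  #2 SA[2]=5  'caf'
  #3 SA[3]=1  'efffcaf'
  #4 SA[4]=7  'f'
  #5 SA[5]=4  'fcaf'
  #6 SA[6]=3  'ffcaf'
  #7 SA[7]=2  'fffcaf'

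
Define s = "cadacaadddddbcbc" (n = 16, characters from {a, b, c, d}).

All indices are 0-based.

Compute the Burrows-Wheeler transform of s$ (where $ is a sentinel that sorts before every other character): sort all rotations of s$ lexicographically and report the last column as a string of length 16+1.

ccdcacdba$badddda

rank  rotation           last
    0  $cadacaadddddbcbc  c
    1  aadddddbcbc$cadac  c
    2  acaadddddbcbc$cad  d
    3  adacaadddddbcbc$c  c
    4  adddddbcbc$cadaca  a
    5  bc$cadacaadddddbc  c
    6  bcbc$cadacaaddddd  d
    7  c$cadacaadddddbcb  b
    8  caadddddbcbc$cada  a
    9  cadacaadddddbcbc$  $
   10  cbc$cadacaadddddb  b
   11  dacaadddddbcbc$ca  a
   12  dbcbc$cadacaadddd  d
   13  ddbcbc$cadacaaddd  d
   14  dddbcbc$cadacaadd  d
   15  ddddbcbc$cadacaad  d
   16  dddddbcbc$cadacaa  a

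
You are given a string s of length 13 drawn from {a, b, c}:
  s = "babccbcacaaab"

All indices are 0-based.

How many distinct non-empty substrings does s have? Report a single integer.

77

rank→(start, suffix):
  0 → (9, 'aaab')
  1 → (10, 'aab')
  2 → (11, 'ab')
  3 → (1, 'abccbcacaaab')
  4 → (7, 'acaaab')
  5 → (12, 'b')
  6 → (0, 'babccbcacaaab')
  7 → (5, 'bcacaaab')
  8 → (2, 'bccbcacaaab')
  9 → (8, 'caaab')
  10 → (6, 'cacaaab')
  11 → (4, 'cbcacaaab')
  12 → (3, 'ccbcacaaab')

SA = [9, 10, 11, 1, 7, 12, 0, 5, 2, 8, 6, 4, 3]
i: (SA[i-1],SA[i]) lcp shared
  1: (9,10) 2 'aa'
  2: (10,11) 1 'a'
  3: (11,1) 2 'ab'
  4: (1,7) 1 'a'
  5: (7,12) 0 ''
  6: (12,0) 1 'b'
  7: (0,5) 1 'b'
  8: (5,2) 2 'bc'
  9: (2,8) 0 ''
  10: (8,6) 2 'ca'
  11: (6,4) 1 'c'
  12: (4,3) 1 'c'

n(n+1)/2 = 13·14/2 = 91
Σ LCP = 0 + 2 + 1 + 2 + 1 + 0 + 1 + 1 + 2 + 0 + 2 + 1 + 1 = 14
distinct = 91 − 14 = 77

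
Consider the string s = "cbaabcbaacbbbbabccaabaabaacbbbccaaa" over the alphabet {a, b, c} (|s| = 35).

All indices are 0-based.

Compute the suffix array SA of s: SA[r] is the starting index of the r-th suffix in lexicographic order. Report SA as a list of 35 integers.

rank→(start, suffix):
  0 → (34, 'a')
  1 → (33, 'aa')
  2 → (32, 'aaa')
  3 → (18, 'aabaabaacbbbccaaa')
  4 → (21, 'aabaacbbbccaaa')
  5 → (2, 'aabcbaacbbbbabccaabaabaacbbbccaaa')
  6 → (7, 'aacbbbbabccaabaabaacbbbccaaa')
  7 → (24, 'aacbbbccaaa')
  8 → (19, 'abaabaacbbbccaaa')
  9 → (22, 'abaacbbbccaaa')
  10 → (3, 'abcbaacbbbbabccaabaabaacbbbccaaa')
  11 → (14, 'abccaabaabaacbbbccaaa')
  12 → (8, 'acbbbbabccaabaabaacbbbccaaa')
  13 → (25, 'acbbbccaaa')
  14 → (20, 'baabaacbbbccaaa')
  15 → (1, 'baabcbaacbbbbabccaabaabaacbbbccaaa')
  16 → (6, 'baacbbbbabccaabaabaacbbbccaaa')
  17 → (23, 'baacbbbccaaa')
  18 → (13, 'babccaabaabaacbbbccaaa')
  19 → (12, 'bbabccaabaabaacbbbccaaa')
  20 → (11, 'bbbabccaabaabaacbbbccaaa')
  21 → (10, 'bbbbabccaabaabaacbbbccaaa')
  22 → (27, 'bbbccaaa')
  23 → (28, 'bbccaaa')
  24 → (4, 'bcbaacbbbbabccaabaabaacbbbccaaa')
  25 → (29, 'bccaaa')
  26 → (15, 'bccaabaabaacbbbccaaa')
  27 → (31, 'caaa')
  28 → (17, 'caabaabaacbbbccaaa')
  29 → (0, 'cbaabcbaacbbbbabccaabaabaacbbbccaaa')
  30 → (5, 'cbaacbbbbabccaabaabaacbbbccaaa')
  31 → (9, 'cbbbbabccaabaabaacbbbccaaa')
  32 → (26, 'cbbbccaaa')
  33 → (30, 'ccaaa')
  34 → (16, 'ccaabaabaacbbbccaaa')

[34, 33, 32, 18, 21, 2, 7, 24, 19, 22, 3, 14, 8, 25, 20, 1, 6, 23, 13, 12, 11, 10, 27, 28, 4, 29, 15, 31, 17, 0, 5, 9, 26, 30, 16]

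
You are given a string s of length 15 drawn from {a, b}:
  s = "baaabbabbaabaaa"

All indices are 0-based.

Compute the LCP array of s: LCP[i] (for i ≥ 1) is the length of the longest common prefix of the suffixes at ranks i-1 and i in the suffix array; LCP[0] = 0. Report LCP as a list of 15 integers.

[0, 1, 2, 3, 2, 3, 1, 2, 4, 0, 4, 3, 2, 1, 3]

rank→(start, suffix):
  0 → (14, 'a')
  1 → (13, 'aa')
  2 → (12, 'aaa')
  3 → (1, 'aaabbabbaabaaa')
  4 → (9, 'aabaaa')
  5 → (2, 'aabbabbaabaaa')
  6 → (10, 'abaaa')
  7 → (6, 'abbaabaaa')
  8 → (3, 'abbabbaabaaa')
  9 → (11, 'baaa')
  10 → (0, 'baaabbabbaabaaa')
  11 → (8, 'baabaaa')
  12 → (5, 'babbaabaaa')
  13 → (7, 'bbaabaaa')
  14 → (4, 'bbabbaabaaa')

SA = [14, 13, 12, 1, 9, 2, 10, 6, 3, 11, 0, 8, 5, 7, 4]
rank  pair      lcp
   1  s[14:],s[13:]  1  'a'
   2  s[13:],s[12:]  2  'aa'
   3  s[12:],s[1:]  3  'aaa'
   4  s[1:],s[9:]  2  'aa'
   5  s[9:],s[2:]  3  'aab'
   6  s[2:],s[10:]  1  'a'
   7  s[10:],s[6:]  2  'ab'
   8  s[6:],s[3:]  4  'abba'
   9  s[3:],s[11:]  0  ''
  10  s[11:],s[0:]  4  'baaa'
  11  s[0:],s[8:]  3  'baa'
  12  s[8:],s[5:]  2  'ba'
  13  s[5:],s[7:]  1  'b'
  14  s[7:],s[4:]  3  'bba'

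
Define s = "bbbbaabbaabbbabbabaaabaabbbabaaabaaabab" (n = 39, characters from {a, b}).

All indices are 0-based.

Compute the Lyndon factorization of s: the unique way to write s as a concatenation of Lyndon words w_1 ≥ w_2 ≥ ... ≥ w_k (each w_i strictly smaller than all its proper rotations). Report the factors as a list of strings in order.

emit factor 1: 'b' (i=0, period=1)
emit factor 2: 'b' (i=1, period=1)
emit factor 3: 'b' (i=2, period=1)
emit factor 4: 'b' (i=3, period=1)
emit factor 5: 'aabbaabbbabbab' (i=4, period=14)
emit factor 6: 'aaabaabbbab' (i=18, period=11)
emit factor 7: 'aaabaaabab' (i=29, period=10)

["b", "b", "b", "b", "aabbaabbbabbab", "aaabaabbbab", "aaabaaabab"]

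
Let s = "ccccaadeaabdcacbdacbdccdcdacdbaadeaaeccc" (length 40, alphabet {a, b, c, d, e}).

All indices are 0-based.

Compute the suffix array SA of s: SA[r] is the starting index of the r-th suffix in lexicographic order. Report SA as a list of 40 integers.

sorted suffixes:
  #0 SA[0]=8  'aabdcacbdacbdccdcdacdbaadeaaeccc'
  #1 SA[1]=4  'aadeaabdcacbdacbdccdcdacdbaadeaaeccc'
  #2 SA[2]=30  'aadeaaeccc'
  #3 SA[3]=34  'aaeccc'
  #4 SA[4]=9  'abdcacbdacbdccdcdacdbaadeaaeccc'
  #5 SA[5]=13  'acbdacbdccdcdacdbaadeaaeccc'
  #6 SA[6]=17  'acbdccdcdacdbaadeaaeccc'
  #7 SA[7]=26  'acdbaadeaaeccc'
  #8 SA[8]=5  'adeaabdcacbdacbdccdcdacdbaadeaaeccc'
  #9 SA[9]=31  'adeaaeccc'
  #10 SA[10]=35  'aeccc'
  #11 SA[11]=29  'baadeaaeccc'
  #12 SA[12]=15  'bdacbdccdcdacdbaadeaaeccc'
  #13 SA[13]=10  'bdcacbdacbdccdcdacdbaadeaaeccc'
  #14 SA[14]=19  'bdccdcdacdbaadeaaeccc'
  #15 SA[15]=39  'c'
  #16 SA[16]=3  'caadeaabdcacbdacbdccdcdacdbaadeaaeccc'
  #17 SA[17]=12  'cacbdacbdccdcdacdbaadeaaeccc'
  #18 SA[18]=14  'cbdacbdccdcdacdbaadeaaeccc'
  #19 SA[19]=18  'cbdccdcdacdbaadeaaeccc'
  #20 SA[20]=38  'cc'
  #21 SA[21]=2  'ccaadeaabdcacbdacbdccdcdacdbaadeaaeccc'
  #22 SA[22]=37  'ccc'
  #23 SA[23]=1  'cccaadeaabdcacbdacbdccdcdacdbaadeaaeccc'
  #24 SA[24]=0  'ccccaadeaabdcacbdacbdccdcdacdbaadeaaeccc'
  #25 SA[25]=21  'ccdcdacdbaadeaaeccc'
  #26 SA[26]=24  'cdacdbaadeaaeccc'
  #27 SA[27]=27  'cdbaadeaaeccc'
  #28 SA[28]=22  'cdcdacdbaadeaaeccc'
  #29 SA[29]=16  'dacbdccdcdacdbaadeaaeccc'
  #30 SA[30]=25  'dacdbaadeaaeccc'
  #31 SA[31]=28  'dbaadeaaeccc'
  #32 SA[32]=11  'dcacbdacbdccdcdacdbaadeaaeccc'
  #33 SA[33]=20  'dccdcdacdbaadeaaeccc'
  #34 SA[34]=23  'dcdacdbaadeaaeccc'
  #35 SA[35]=6  'deaabdcacbdacbdccdcdacdbaadeaaeccc'
  #36 SA[36]=32  'deaaeccc'
  #37 SA[37]=7  'eaabdcacbdacbdccdcdacdbaadeaaeccc'
  #38 SA[38]=33  'eaaeccc'
  #39 SA[39]=36  'eccc'

[8, 4, 30, 34, 9, 13, 17, 26, 5, 31, 35, 29, 15, 10, 19, 39, 3, 12, 14, 18, 38, 2, 37, 1, 0, 21, 24, 27, 22, 16, 25, 28, 11, 20, 23, 6, 32, 7, 33, 36]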